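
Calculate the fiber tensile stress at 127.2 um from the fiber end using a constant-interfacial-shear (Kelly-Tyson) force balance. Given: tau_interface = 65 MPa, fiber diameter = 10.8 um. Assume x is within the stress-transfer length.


Force balance: sigma_f * (pi*d^2/4) = tau * (pi*d) * x  ->  sigma_f = 4 * tau * x / d
sigma_f = 4 * 65 * 127.2 / 10.8 = 3062.2 MPa

3062.2 MPa


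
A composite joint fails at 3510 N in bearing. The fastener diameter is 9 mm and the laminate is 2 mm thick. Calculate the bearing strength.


sigma_br = F/(d*h) = 3510/(9*2) = 195.0 MPa

195.0 MPa


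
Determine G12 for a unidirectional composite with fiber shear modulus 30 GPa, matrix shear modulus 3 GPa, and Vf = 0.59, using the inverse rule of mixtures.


1/G12 = Vf/Gf + (1-Vf)/Gm = 0.59/30 + 0.41/3
G12 = 6.4 GPa

6.4 GPa


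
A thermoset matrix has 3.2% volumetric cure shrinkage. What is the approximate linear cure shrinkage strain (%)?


Linear shrinkage ≈ vol_shrink/3 = 3.2/3 = 1.067%

1.067%


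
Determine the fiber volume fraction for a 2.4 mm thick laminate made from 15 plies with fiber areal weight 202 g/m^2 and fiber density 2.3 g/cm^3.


Vf = n * FAW / (rho_f * h * 1000) = 15 * 202 / (2.3 * 2.4 * 1000) = 0.5489

0.5489


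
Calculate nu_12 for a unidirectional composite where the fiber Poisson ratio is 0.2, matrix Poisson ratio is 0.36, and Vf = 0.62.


nu_12 = nu_f*Vf + nu_m*(1-Vf) = 0.2*0.62 + 0.36*0.38 = 0.2608

0.2608


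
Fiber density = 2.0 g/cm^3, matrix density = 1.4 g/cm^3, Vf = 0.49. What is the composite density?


rho_c = rho_f*Vf + rho_m*(1-Vf) = 2.0*0.49 + 1.4*0.51 = 1.694 g/cm^3

1.694 g/cm^3


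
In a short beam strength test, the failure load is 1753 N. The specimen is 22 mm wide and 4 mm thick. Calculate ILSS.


ILSS = 3F/(4bh) = 3*1753/(4*22*4) = 14.94 MPa

14.94 MPa


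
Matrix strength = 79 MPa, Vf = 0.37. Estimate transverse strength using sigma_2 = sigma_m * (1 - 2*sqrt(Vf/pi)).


factor = 1 - 2*sqrt(0.37/pi) = 0.3136
sigma_2 = 79 * 0.3136 = 24.78 MPa

24.78 MPa


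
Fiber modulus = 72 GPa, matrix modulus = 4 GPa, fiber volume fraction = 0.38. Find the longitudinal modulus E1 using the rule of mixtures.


E1 = Ef*Vf + Em*(1-Vf) = 72*0.38 + 4*0.62 = 29.84 GPa

29.84 GPa


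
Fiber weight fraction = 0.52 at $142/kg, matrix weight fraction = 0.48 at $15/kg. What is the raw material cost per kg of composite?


Cost = cost_f*Wf + cost_m*Wm = 142*0.52 + 15*0.48 = $81.04/kg

$81.04/kg


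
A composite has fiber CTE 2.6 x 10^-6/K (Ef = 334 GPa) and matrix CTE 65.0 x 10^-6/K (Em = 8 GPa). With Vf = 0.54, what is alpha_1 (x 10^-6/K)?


E1 = Ef*Vf + Em*(1-Vf) = 184.04
alpha_1 = (alpha_f*Ef*Vf + alpha_m*Em*(1-Vf))/E1 = 3.85 x 10^-6/K

3.85 x 10^-6/K


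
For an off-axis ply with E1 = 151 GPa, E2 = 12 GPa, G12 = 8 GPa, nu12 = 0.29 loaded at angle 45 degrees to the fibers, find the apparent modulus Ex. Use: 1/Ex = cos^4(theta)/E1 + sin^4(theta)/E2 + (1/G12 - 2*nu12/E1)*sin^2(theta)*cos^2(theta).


cos^4(45) = 0.25, sin^4(45) = 0.25, sin^2(45)*cos^2(45) = 0.25
1/G12 - 2*nu12/E1 = 1/8 - 2*0.29/151 = 0.121159 GPa^-1
1/Ex = 0.25/151 + 0.25/12 + 0.121159*0.25 = 0.0527787 GPa^-1
Ex = 18.95 GPa

18.95 GPa


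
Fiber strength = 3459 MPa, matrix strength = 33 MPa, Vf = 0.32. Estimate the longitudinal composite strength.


sigma_1 = sigma_f*Vf + sigma_m*(1-Vf) = 3459*0.32 + 33*0.68 = 1129.3 MPa

1129.3 MPa


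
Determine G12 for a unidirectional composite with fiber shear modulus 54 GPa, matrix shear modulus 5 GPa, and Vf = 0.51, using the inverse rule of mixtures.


1/G12 = Vf/Gf + (1-Vf)/Gm = 0.51/54 + 0.49/5
G12 = 9.31 GPa

9.31 GPa


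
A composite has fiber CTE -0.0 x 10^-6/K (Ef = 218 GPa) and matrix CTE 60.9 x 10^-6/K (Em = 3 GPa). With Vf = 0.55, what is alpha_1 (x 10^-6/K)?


E1 = Ef*Vf + Em*(1-Vf) = 121.25
alpha_1 = (alpha_f*Ef*Vf + alpha_m*Em*(1-Vf))/E1 = 0.68 x 10^-6/K

0.68 x 10^-6/K


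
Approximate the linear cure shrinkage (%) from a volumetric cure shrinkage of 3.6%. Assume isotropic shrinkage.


Linear shrinkage ≈ vol_shrink/3 = 3.6/3 = 1.2%

1.2%


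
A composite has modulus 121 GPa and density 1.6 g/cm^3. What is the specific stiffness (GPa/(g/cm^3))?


Specific stiffness = E/rho = 121/1.6 = 75.6 GPa/(g/cm^3)

75.6 GPa/(g/cm^3)


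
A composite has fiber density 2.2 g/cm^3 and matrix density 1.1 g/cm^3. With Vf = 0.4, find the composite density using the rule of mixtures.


rho_c = rho_f*Vf + rho_m*(1-Vf) = 2.2*0.4 + 1.1*0.6 = 1.54 g/cm^3

1.54 g/cm^3


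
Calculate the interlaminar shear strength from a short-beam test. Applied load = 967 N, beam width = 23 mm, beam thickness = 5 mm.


ILSS = 3F/(4bh) = 3*967/(4*23*5) = 6.31 MPa

6.31 MPa


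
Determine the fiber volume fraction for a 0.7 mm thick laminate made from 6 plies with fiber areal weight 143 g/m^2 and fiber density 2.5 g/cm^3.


Vf = n * FAW / (rho_f * h * 1000) = 6 * 143 / (2.5 * 0.7 * 1000) = 0.4903

0.4903


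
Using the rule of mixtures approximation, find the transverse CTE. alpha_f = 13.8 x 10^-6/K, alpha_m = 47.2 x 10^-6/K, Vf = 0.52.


alpha_2 = alpha_f*Vf + alpha_m*(1-Vf) = 13.8*0.52 + 47.2*0.48 = 29.8 x 10^-6/K

29.8 x 10^-6/K


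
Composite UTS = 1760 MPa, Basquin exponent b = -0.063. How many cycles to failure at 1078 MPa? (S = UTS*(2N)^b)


N = 0.5 * (S/UTS)^(1/b) = 0.5 * (1078/1760)^(1/-0.063) = 1197.3976 cycles

1197.3976 cycles


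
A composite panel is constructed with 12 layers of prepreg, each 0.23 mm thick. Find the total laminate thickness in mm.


h = n * t_ply = 12 * 0.23 = 2.76 mm

2.76 mm


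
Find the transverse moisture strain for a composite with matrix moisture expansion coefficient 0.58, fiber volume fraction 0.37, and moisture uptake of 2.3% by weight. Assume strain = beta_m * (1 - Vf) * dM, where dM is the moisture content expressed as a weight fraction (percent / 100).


dM = 2.3/100 = 0.023
strain = beta_m * (1-Vf) * dM = 0.58 * 0.63 * 0.023 = 0.0084042

0.0084042


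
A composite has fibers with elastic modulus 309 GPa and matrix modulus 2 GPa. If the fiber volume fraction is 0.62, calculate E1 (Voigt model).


E1 = Ef*Vf + Em*(1-Vf) = 309*0.62 + 2*0.38 = 192.34 GPa

192.34 GPa


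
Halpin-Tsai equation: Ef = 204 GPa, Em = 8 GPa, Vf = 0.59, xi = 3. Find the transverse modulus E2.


eta = (Ef/Em - 1)/(Ef/Em + xi) = (25.5 - 1)/(25.5 + 3) = 0.8596
E2 = Em*(1+xi*eta*Vf)/(1-eta*Vf) = 40.93 GPa

40.93 GPa


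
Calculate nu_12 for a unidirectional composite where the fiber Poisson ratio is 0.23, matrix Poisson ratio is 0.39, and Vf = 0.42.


nu_12 = nu_f*Vf + nu_m*(1-Vf) = 0.23*0.42 + 0.39*0.58 = 0.3228

0.3228


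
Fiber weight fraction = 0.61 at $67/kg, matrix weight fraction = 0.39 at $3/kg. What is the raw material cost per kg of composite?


Cost = cost_f*Wf + cost_m*Wm = 67*0.61 + 3*0.39 = $42.04/kg

$42.04/kg


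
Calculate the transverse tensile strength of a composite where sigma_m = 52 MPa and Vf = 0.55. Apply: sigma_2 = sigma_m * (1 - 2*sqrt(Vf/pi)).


factor = 1 - 2*sqrt(0.55/pi) = 0.1632
sigma_2 = 52 * 0.1632 = 8.48 MPa

8.48 MPa


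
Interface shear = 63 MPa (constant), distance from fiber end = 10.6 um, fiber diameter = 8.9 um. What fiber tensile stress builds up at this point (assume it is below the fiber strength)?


Force balance: sigma_f * (pi*d^2/4) = tau * (pi*d) * x  ->  sigma_f = 4 * tau * x / d
sigma_f = 4 * 63 * 10.6 / 8.9 = 300.1 MPa

300.1 MPa


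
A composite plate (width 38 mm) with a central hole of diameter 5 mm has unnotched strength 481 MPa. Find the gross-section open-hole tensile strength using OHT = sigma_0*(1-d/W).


OHT = sigma_0*(1-d/W) = 481*(1-5/38) = 417.7 MPa

417.7 MPa


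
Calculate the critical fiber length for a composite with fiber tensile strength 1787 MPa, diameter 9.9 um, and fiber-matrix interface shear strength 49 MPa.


Lc = sigma_f * d / (2 * tau_i) = 1787 * 9.9 / (2 * 49) = 180.5 um

180.5 um


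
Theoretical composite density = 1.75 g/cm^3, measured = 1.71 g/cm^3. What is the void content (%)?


Void% = (rho_theo - rho_actual)/rho_theo * 100 = (1.75 - 1.71)/1.75 * 100 = 2.29%

2.29%


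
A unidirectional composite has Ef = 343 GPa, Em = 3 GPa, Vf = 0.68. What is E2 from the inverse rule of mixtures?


1/E2 = Vf/Ef + (1-Vf)/Em = 0.68/343 + 0.32/3
E2 = 9.2 GPa

9.2 GPa


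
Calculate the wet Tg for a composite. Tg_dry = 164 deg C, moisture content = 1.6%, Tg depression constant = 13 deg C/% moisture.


Tg_wet = Tg_dry - k*moisture = 164 - 13*1.6 = 143.2 deg C

143.2 deg C


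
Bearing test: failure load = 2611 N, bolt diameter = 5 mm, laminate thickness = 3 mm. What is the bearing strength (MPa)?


sigma_br = F/(d*h) = 2611/(5*3) = 174.1 MPa

174.1 MPa


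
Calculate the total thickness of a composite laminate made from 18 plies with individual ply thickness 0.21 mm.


h = n * t_ply = 18 * 0.21 = 3.78 mm

3.78 mm


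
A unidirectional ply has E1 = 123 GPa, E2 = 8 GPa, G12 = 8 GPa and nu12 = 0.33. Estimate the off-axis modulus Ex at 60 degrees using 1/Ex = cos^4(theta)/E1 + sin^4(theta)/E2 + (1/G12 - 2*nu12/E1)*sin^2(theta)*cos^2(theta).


cos^4(60) = 0.0625, sin^4(60) = 0.5625, sin^2(60)*cos^2(60) = 0.1875
1/G12 - 2*nu12/E1 = 1/8 - 2*0.33/123 = 0.119634 GPa^-1
1/Ex = 0.0625/123 + 0.5625/8 + 0.119634*0.1875 = 0.093252 GPa^-1
Ex = 10.72 GPa

10.72 GPa


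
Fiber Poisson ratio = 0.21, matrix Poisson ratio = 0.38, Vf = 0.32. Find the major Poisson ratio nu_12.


nu_12 = nu_f*Vf + nu_m*(1-Vf) = 0.21*0.32 + 0.38*0.68 = 0.3256

0.3256


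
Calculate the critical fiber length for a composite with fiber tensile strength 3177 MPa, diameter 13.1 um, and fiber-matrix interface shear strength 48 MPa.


Lc = sigma_f * d / (2 * tau_i) = 3177 * 13.1 / (2 * 48) = 433.5 um

433.5 um


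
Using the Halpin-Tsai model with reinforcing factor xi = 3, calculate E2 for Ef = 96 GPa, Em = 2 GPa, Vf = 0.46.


eta = (Ef/Em - 1)/(Ef/Em + xi) = (48.0 - 1)/(48.0 + 3) = 0.9216
E2 = Em*(1+xi*eta*Vf)/(1-eta*Vf) = 7.89 GPa

7.89 GPa


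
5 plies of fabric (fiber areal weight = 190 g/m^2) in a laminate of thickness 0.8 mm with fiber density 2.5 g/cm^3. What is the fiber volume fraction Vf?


Vf = n * FAW / (rho_f * h * 1000) = 5 * 190 / (2.5 * 0.8 * 1000) = 0.475

0.475


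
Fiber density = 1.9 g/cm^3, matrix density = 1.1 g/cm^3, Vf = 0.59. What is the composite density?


rho_c = rho_f*Vf + rho_m*(1-Vf) = 1.9*0.59 + 1.1*0.41 = 1.572 g/cm^3

1.572 g/cm^3


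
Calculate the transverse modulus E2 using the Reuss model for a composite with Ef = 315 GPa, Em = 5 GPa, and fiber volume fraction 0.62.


1/E2 = Vf/Ef + (1-Vf)/Em = 0.62/315 + 0.38/5
E2 = 12.83 GPa

12.83 GPa


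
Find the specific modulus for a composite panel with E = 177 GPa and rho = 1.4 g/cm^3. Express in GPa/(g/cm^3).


Specific stiffness = E/rho = 177/1.4 = 126.4 GPa/(g/cm^3)

126.4 GPa/(g/cm^3)


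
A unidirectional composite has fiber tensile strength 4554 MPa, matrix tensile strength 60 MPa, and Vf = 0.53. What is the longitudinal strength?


sigma_1 = sigma_f*Vf + sigma_m*(1-Vf) = 4554*0.53 + 60*0.47 = 2441.8 MPa

2441.8 MPa


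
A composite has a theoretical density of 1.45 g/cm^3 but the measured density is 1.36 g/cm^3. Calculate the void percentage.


Void% = (rho_theo - rho_actual)/rho_theo * 100 = (1.45 - 1.36)/1.45 * 100 = 6.21%

6.21%


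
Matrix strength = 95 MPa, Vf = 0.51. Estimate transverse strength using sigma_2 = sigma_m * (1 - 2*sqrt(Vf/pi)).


factor = 1 - 2*sqrt(0.51/pi) = 0.1942
sigma_2 = 95 * 0.1942 = 18.45 MPa

18.45 MPa


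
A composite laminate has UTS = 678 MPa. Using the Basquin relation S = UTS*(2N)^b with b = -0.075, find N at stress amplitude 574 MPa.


N = 0.5 * (S/UTS)^(1/b) = 0.5 * (574/678)^(1/-0.075) = 4.6048 cycles

4.6048 cycles


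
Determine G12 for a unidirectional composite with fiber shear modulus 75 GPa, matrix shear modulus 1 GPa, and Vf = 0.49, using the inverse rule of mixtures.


1/G12 = Vf/Gf + (1-Vf)/Gm = 0.49/75 + 0.51/1
G12 = 1.94 GPa

1.94 GPa


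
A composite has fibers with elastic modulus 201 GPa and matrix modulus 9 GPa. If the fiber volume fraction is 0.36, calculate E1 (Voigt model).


E1 = Ef*Vf + Em*(1-Vf) = 201*0.36 + 9*0.64 = 78.12 GPa

78.12 GPa


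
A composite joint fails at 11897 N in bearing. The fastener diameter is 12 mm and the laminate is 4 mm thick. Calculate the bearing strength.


sigma_br = F/(d*h) = 11897/(12*4) = 247.9 MPa

247.9 MPa


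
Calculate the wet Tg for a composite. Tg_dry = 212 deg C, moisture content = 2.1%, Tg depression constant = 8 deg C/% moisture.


Tg_wet = Tg_dry - k*moisture = 212 - 8*2.1 = 195.2 deg C

195.2 deg C


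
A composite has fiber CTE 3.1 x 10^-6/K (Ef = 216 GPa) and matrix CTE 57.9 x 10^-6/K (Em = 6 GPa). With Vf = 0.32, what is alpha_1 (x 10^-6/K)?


E1 = Ef*Vf + Em*(1-Vf) = 73.2
alpha_1 = (alpha_f*Ef*Vf + alpha_m*Em*(1-Vf))/E1 = 6.15 x 10^-6/K

6.15 x 10^-6/K


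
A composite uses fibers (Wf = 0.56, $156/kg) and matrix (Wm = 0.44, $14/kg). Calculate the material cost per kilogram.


Cost = cost_f*Wf + cost_m*Wm = 156*0.56 + 14*0.44 = $93.52/kg

$93.52/kg


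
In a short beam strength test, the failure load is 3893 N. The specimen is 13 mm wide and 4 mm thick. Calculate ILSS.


ILSS = 3F/(4bh) = 3*3893/(4*13*4) = 56.15 MPa

56.15 MPa


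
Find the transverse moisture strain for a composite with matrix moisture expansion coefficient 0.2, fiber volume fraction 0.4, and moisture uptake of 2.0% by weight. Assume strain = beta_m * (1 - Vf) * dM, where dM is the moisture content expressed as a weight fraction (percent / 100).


dM = 2.0/100 = 0.02
strain = beta_m * (1-Vf) * dM = 0.2 * 0.6 * 0.02 = 0.0024

0.0024


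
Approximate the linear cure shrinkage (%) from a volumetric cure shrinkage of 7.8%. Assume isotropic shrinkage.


Linear shrinkage ≈ vol_shrink/3 = 7.8/3 = 2.6%

2.6%


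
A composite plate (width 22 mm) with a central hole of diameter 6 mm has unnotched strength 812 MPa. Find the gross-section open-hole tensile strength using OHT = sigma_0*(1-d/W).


OHT = sigma_0*(1-d/W) = 812*(1-6/22) = 590.5 MPa

590.5 MPa


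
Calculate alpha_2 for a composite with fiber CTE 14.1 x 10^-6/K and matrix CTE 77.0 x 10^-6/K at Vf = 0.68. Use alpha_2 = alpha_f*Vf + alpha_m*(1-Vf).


alpha_2 = alpha_f*Vf + alpha_m*(1-Vf) = 14.1*0.68 + 77.0*0.32 = 34.2 x 10^-6/K

34.2 x 10^-6/K


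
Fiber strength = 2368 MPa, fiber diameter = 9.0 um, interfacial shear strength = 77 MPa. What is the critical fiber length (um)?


Lc = sigma_f * d / (2 * tau_i) = 2368 * 9.0 / (2 * 77) = 138.4 um

138.4 um


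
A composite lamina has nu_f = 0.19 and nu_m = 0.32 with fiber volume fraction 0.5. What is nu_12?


nu_12 = nu_f*Vf + nu_m*(1-Vf) = 0.19*0.5 + 0.32*0.5 = 0.255

0.255


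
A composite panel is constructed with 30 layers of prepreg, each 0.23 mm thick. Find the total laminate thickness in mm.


h = n * t_ply = 30 * 0.23 = 6.9 mm

6.9 mm


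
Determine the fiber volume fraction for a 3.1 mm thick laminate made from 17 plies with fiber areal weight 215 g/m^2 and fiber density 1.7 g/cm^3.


Vf = n * FAW / (rho_f * h * 1000) = 17 * 215 / (1.7 * 3.1 * 1000) = 0.6935

0.6935


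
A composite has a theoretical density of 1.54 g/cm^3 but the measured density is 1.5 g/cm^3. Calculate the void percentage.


Void% = (rho_theo - rho_actual)/rho_theo * 100 = (1.54 - 1.5)/1.54 * 100 = 2.6%

2.6%


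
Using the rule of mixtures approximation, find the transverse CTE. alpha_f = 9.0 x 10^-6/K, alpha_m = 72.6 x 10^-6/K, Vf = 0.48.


alpha_2 = alpha_f*Vf + alpha_m*(1-Vf) = 9.0*0.48 + 72.6*0.52 = 42.1 x 10^-6/K

42.1 x 10^-6/K


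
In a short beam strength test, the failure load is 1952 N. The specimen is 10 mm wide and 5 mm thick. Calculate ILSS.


ILSS = 3F/(4bh) = 3*1952/(4*10*5) = 29.28 MPa

29.28 MPa


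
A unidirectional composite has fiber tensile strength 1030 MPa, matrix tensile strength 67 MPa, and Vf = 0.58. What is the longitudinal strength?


sigma_1 = sigma_f*Vf + sigma_m*(1-Vf) = 1030*0.58 + 67*0.42 = 625.5 MPa

625.5 MPa


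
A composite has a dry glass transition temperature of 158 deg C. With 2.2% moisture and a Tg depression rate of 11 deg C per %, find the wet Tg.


Tg_wet = Tg_dry - k*moisture = 158 - 11*2.2 = 133.8 deg C

133.8 deg C


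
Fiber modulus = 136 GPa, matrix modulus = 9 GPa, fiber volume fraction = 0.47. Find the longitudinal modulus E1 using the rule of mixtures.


E1 = Ef*Vf + Em*(1-Vf) = 136*0.47 + 9*0.53 = 68.69 GPa

68.69 GPa


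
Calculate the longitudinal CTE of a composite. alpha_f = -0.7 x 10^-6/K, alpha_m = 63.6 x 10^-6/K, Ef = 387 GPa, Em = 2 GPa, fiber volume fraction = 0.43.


E1 = Ef*Vf + Em*(1-Vf) = 167.55
alpha_1 = (alpha_f*Ef*Vf + alpha_m*Em*(1-Vf))/E1 = -0.26 x 10^-6/K

-0.26 x 10^-6/K


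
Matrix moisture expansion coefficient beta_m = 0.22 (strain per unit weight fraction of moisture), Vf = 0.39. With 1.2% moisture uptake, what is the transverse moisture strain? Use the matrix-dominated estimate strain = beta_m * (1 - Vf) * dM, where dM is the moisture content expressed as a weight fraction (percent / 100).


dM = 1.2/100 = 0.012
strain = beta_m * (1-Vf) * dM = 0.22 * 0.61 * 0.012 = 0.0016104

0.0016104


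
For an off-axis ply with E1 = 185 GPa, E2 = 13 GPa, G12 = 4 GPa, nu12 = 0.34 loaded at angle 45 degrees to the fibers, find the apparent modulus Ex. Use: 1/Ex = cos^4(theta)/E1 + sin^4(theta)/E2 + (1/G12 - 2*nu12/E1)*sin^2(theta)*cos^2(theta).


cos^4(45) = 0.25, sin^4(45) = 0.25, sin^2(45)*cos^2(45) = 0.25
1/G12 - 2*nu12/E1 = 1/4 - 2*0.34/185 = 0.246324 GPa^-1
1/Ex = 0.25/185 + 0.25/13 + 0.246324*0.25 = 0.0821632 GPa^-1
Ex = 12.17 GPa

12.17 GPa


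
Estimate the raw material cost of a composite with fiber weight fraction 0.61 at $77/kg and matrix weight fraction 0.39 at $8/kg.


Cost = cost_f*Wf + cost_m*Wm = 77*0.61 + 8*0.39 = $50.09/kg

$50.09/kg


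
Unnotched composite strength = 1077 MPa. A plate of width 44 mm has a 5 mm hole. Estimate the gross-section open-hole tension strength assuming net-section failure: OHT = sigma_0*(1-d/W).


OHT = sigma_0*(1-d/W) = 1077*(1-5/44) = 954.6 MPa

954.6 MPa


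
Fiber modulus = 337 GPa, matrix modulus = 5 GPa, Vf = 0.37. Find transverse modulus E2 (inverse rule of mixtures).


1/E2 = Vf/Ef + (1-Vf)/Em = 0.37/337 + 0.63/5
E2 = 7.87 GPa

7.87 GPa


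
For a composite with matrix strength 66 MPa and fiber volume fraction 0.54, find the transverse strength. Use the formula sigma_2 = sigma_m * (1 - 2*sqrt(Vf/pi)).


factor = 1 - 2*sqrt(0.54/pi) = 0.1708
sigma_2 = 66 * 0.1708 = 11.27 MPa

11.27 MPa


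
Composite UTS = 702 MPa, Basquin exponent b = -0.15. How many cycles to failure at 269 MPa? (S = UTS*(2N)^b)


N = 0.5 * (S/UTS)^(1/b) = 0.5 * (269/702)^(1/-0.15) = 299.3658 cycles

299.3658 cycles


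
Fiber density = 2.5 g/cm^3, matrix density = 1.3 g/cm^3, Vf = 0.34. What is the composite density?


rho_c = rho_f*Vf + rho_m*(1-Vf) = 2.5*0.34 + 1.3*0.66 = 1.708 g/cm^3

1.708 g/cm^3


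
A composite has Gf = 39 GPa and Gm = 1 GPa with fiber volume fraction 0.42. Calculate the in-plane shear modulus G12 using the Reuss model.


1/G12 = Vf/Gf + (1-Vf)/Gm = 0.42/39 + 0.58/1
G12 = 1.69 GPa

1.69 GPa


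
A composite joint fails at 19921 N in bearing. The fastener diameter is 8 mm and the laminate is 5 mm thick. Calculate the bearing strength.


sigma_br = F/(d*h) = 19921/(8*5) = 498.0 MPa

498.0 MPa


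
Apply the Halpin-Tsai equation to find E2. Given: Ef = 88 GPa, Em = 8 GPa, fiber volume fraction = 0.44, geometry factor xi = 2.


eta = (Ef/Em - 1)/(Ef/Em + xi) = (11.0 - 1)/(11.0 + 2) = 0.7692
E2 = Em*(1+xi*eta*Vf)/(1-eta*Vf) = 20.28 GPa

20.28 GPa


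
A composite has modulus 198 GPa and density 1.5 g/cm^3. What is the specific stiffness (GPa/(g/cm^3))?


Specific stiffness = E/rho = 198/1.5 = 132.0 GPa/(g/cm^3)

132.0 GPa/(g/cm^3)


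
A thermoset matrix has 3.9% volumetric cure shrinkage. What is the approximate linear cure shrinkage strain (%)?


Linear shrinkage ≈ vol_shrink/3 = 3.9/3 = 1.3%

1.3%


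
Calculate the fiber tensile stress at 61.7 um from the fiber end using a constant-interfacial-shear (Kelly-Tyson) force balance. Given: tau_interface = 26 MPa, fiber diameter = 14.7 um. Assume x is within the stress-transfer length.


Force balance: sigma_f * (pi*d^2/4) = tau * (pi*d) * x  ->  sigma_f = 4 * tau * x / d
sigma_f = 4 * 26 * 61.7 / 14.7 = 436.5 MPa

436.5 MPa


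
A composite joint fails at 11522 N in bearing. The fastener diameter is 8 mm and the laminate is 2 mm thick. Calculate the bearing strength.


sigma_br = F/(d*h) = 11522/(8*2) = 720.1 MPa

720.1 MPa


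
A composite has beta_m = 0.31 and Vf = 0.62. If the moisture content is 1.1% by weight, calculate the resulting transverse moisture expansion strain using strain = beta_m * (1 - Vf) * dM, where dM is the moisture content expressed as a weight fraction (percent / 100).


dM = 1.1/100 = 0.011
strain = beta_m * (1-Vf) * dM = 0.31 * 0.38 * 0.011 = 0.0012958

0.0012958


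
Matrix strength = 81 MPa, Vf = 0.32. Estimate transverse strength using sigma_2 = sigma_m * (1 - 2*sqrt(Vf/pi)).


factor = 1 - 2*sqrt(0.32/pi) = 0.3617
sigma_2 = 81 * 0.3617 = 29.3 MPa

29.3 MPa


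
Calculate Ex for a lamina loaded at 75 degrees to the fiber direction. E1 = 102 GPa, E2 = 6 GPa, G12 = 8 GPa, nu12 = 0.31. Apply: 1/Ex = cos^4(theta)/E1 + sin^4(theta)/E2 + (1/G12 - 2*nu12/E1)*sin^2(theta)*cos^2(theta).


cos^4(75) = 0.004487, sin^4(75) = 0.870513, sin^2(75)*cos^2(75) = 0.0625
1/G12 - 2*nu12/E1 = 1/8 - 2*0.31/102 = 0.118922 GPa^-1
1/Ex = 0.004487/102 + 0.870513/6 + 0.118922*0.0625 = 0.152562 GPa^-1
Ex = 6.55 GPa

6.55 GPa


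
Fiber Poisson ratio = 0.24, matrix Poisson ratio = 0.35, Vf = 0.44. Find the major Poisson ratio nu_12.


nu_12 = nu_f*Vf + nu_m*(1-Vf) = 0.24*0.44 + 0.35*0.56 = 0.3016

0.3016


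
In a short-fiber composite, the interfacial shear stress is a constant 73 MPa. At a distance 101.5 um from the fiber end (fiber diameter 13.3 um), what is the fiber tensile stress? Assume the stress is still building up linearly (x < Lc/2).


Force balance: sigma_f * (pi*d^2/4) = tau * (pi*d) * x  ->  sigma_f = 4 * tau * x / d
sigma_f = 4 * 73 * 101.5 / 13.3 = 2228.4 MPa

2228.4 MPa


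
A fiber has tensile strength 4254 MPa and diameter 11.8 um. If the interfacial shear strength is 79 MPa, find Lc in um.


Lc = sigma_f * d / (2 * tau_i) = 4254 * 11.8 / (2 * 79) = 317.7 um

317.7 um


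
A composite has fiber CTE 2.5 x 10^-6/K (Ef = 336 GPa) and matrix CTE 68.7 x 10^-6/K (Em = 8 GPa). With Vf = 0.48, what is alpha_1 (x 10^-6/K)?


E1 = Ef*Vf + Em*(1-Vf) = 165.44
alpha_1 = (alpha_f*Ef*Vf + alpha_m*Em*(1-Vf))/E1 = 4.16 x 10^-6/K

4.16 x 10^-6/K


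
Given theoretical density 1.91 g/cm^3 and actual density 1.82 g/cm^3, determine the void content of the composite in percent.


Void% = (rho_theo - rho_actual)/rho_theo * 100 = (1.91 - 1.82)/1.91 * 100 = 4.71%

4.71%


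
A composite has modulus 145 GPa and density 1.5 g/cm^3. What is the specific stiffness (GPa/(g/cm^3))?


Specific stiffness = E/rho = 145/1.5 = 96.7 GPa/(g/cm^3)

96.7 GPa/(g/cm^3)


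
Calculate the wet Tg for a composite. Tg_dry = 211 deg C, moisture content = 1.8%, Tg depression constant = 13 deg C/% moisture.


Tg_wet = Tg_dry - k*moisture = 211 - 13*1.8 = 187.6 deg C

187.6 deg C


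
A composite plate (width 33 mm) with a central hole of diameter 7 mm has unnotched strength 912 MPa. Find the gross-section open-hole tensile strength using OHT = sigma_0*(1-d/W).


OHT = sigma_0*(1-d/W) = 912*(1-7/33) = 718.5 MPa

718.5 MPa


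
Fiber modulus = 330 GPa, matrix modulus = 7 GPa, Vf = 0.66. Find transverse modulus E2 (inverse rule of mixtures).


1/E2 = Vf/Ef + (1-Vf)/Em = 0.66/330 + 0.34/7
E2 = 19.77 GPa

19.77 GPa


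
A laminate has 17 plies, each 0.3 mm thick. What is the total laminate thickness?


h = n * t_ply = 17 * 0.3 = 5.1 mm

5.1 mm


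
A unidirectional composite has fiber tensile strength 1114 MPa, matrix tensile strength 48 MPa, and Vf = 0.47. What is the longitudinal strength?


sigma_1 = sigma_f*Vf + sigma_m*(1-Vf) = 1114*0.47 + 48*0.53 = 549.0 MPa

549.0 MPa


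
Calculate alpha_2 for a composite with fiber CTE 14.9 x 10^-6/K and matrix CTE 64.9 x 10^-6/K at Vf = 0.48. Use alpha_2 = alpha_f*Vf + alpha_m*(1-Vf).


alpha_2 = alpha_f*Vf + alpha_m*(1-Vf) = 14.9*0.48 + 64.9*0.52 = 40.9 x 10^-6/K

40.9 x 10^-6/K


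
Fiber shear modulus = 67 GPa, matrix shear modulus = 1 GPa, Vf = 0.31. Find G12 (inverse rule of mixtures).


1/G12 = Vf/Gf + (1-Vf)/Gm = 0.31/67 + 0.69/1
G12 = 1.44 GPa

1.44 GPa


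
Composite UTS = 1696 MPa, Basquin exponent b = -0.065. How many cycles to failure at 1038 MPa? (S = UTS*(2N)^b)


N = 0.5 * (S/UTS)^(1/b) = 0.5 * (1038/1696)^(1/-0.065) = 953.6925 cycles

953.6925 cycles


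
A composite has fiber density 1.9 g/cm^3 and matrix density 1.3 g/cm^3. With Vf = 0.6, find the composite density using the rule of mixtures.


rho_c = rho_f*Vf + rho_m*(1-Vf) = 1.9*0.6 + 1.3*0.4 = 1.66 g/cm^3

1.66 g/cm^3


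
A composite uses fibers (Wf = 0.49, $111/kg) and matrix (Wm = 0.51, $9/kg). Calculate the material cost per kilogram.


Cost = cost_f*Wf + cost_m*Wm = 111*0.49 + 9*0.51 = $58.98/kg

$58.98/kg


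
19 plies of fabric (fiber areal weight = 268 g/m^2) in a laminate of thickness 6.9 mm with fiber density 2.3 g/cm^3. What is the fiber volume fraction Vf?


Vf = n * FAW / (rho_f * h * 1000) = 19 * 268 / (2.3 * 6.9 * 1000) = 0.3209

0.3209


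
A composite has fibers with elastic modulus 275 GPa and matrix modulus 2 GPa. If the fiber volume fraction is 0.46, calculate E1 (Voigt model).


E1 = Ef*Vf + Em*(1-Vf) = 275*0.46 + 2*0.54 = 127.58 GPa

127.58 GPa


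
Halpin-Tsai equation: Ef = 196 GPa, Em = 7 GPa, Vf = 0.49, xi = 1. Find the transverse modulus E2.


eta = (Ef/Em - 1)/(Ef/Em + xi) = (28.0 - 1)/(28.0 + 1) = 0.931
E2 = Em*(1+xi*eta*Vf)/(1-eta*Vf) = 18.75 GPa

18.75 GPa


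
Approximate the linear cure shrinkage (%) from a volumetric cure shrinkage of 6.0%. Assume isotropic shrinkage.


Linear shrinkage ≈ vol_shrink/3 = 6.0/3 = 2.0%

2.0%


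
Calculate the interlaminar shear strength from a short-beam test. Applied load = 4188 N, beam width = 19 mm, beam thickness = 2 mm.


ILSS = 3F/(4bh) = 3*4188/(4*19*2) = 82.66 MPa

82.66 MPa


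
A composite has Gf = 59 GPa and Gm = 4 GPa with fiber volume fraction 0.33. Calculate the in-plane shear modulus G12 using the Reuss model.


1/G12 = Vf/Gf + (1-Vf)/Gm = 0.33/59 + 0.67/4
G12 = 5.78 GPa

5.78 GPa


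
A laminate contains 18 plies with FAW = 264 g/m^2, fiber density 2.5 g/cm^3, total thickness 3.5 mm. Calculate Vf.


Vf = n * FAW / (rho_f * h * 1000) = 18 * 264 / (2.5 * 3.5 * 1000) = 0.5431

0.5431


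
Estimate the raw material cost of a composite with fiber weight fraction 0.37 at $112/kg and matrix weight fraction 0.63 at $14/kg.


Cost = cost_f*Wf + cost_m*Wm = 112*0.37 + 14*0.63 = $50.26/kg

$50.26/kg


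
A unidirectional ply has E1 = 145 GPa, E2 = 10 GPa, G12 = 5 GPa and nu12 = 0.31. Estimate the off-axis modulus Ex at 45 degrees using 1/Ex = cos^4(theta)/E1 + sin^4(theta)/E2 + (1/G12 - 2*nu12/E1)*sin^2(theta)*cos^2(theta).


cos^4(45) = 0.25, sin^4(45) = 0.25, sin^2(45)*cos^2(45) = 0.25
1/G12 - 2*nu12/E1 = 1/5 - 2*0.31/145 = 0.195724 GPa^-1
1/Ex = 0.25/145 + 0.25/10 + 0.195724*0.25 = 0.0756552 GPa^-1
Ex = 13.22 GPa

13.22 GPa


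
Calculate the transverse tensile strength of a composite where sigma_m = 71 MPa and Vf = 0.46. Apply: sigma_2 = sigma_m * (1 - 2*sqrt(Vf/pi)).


factor = 1 - 2*sqrt(0.46/pi) = 0.2347
sigma_2 = 71 * 0.2347 = 16.66 MPa

16.66 MPa


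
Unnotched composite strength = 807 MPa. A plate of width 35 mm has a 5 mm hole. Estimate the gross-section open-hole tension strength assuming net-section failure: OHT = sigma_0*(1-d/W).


OHT = sigma_0*(1-d/W) = 807*(1-5/35) = 691.7 MPa

691.7 MPa


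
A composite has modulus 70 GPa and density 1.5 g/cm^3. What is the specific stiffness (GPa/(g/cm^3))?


Specific stiffness = E/rho = 70/1.5 = 46.7 GPa/(g/cm^3)

46.7 GPa/(g/cm^3)


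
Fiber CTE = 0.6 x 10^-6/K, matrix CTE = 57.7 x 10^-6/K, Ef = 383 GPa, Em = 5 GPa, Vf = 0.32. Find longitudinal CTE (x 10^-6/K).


E1 = Ef*Vf + Em*(1-Vf) = 125.96
alpha_1 = (alpha_f*Ef*Vf + alpha_m*Em*(1-Vf))/E1 = 2.14 x 10^-6/K

2.14 x 10^-6/K


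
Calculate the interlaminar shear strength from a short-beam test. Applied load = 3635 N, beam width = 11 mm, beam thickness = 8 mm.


ILSS = 3F/(4bh) = 3*3635/(4*11*8) = 30.98 MPa

30.98 MPa


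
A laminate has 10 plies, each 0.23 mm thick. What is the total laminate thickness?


h = n * t_ply = 10 * 0.23 = 2.3 mm

2.3 mm


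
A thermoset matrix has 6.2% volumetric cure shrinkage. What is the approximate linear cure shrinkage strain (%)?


Linear shrinkage ≈ vol_shrink/3 = 6.2/3 = 2.067%

2.067%


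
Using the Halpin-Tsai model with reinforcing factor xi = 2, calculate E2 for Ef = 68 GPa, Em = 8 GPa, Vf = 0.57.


eta = (Ef/Em - 1)/(Ef/Em + xi) = (8.5 - 1)/(8.5 + 2) = 0.7143
E2 = Em*(1+xi*eta*Vf)/(1-eta*Vf) = 24.48 GPa

24.48 GPa


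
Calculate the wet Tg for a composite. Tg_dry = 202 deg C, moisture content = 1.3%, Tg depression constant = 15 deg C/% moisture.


Tg_wet = Tg_dry - k*moisture = 202 - 15*1.3 = 182.5 deg C

182.5 deg C


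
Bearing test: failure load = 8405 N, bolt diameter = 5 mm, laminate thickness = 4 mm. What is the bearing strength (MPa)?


sigma_br = F/(d*h) = 8405/(5*4) = 420.3 MPa

420.3 MPa


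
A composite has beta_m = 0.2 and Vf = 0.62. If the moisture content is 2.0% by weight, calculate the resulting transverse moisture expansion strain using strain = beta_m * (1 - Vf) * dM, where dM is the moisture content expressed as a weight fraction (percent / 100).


dM = 2.0/100 = 0.02
strain = beta_m * (1-Vf) * dM = 0.2 * 0.38 * 0.02 = 0.00152

0.00152


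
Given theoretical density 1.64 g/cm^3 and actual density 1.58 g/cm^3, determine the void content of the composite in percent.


Void% = (rho_theo - rho_actual)/rho_theo * 100 = (1.64 - 1.58)/1.64 * 100 = 3.66%

3.66%


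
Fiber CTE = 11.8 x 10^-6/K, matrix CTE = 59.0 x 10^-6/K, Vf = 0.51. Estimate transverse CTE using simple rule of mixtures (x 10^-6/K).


alpha_2 = alpha_f*Vf + alpha_m*(1-Vf) = 11.8*0.51 + 59.0*0.49 = 34.9 x 10^-6/K

34.9 x 10^-6/K


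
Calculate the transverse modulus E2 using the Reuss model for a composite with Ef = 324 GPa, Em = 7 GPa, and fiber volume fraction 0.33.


1/E2 = Vf/Ef + (1-Vf)/Em = 0.33/324 + 0.67/7
E2 = 10.34 GPa

10.34 GPa


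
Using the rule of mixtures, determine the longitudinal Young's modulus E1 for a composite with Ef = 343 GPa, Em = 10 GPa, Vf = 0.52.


E1 = Ef*Vf + Em*(1-Vf) = 343*0.52 + 10*0.48 = 183.16 GPa

183.16 GPa


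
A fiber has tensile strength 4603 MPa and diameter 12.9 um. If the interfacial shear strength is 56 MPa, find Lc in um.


Lc = sigma_f * d / (2 * tau_i) = 4603 * 12.9 / (2 * 56) = 530.2 um

530.2 um


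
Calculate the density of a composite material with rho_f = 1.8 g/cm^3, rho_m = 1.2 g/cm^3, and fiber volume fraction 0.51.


rho_c = rho_f*Vf + rho_m*(1-Vf) = 1.8*0.51 + 1.2*0.49 = 1.506 g/cm^3

1.506 g/cm^3


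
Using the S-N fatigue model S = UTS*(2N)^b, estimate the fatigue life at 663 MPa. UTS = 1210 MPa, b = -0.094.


N = 0.5 * (S/UTS)^(1/b) = 0.5 * (663/1210)^(1/-0.094) = 300.9246 cycles

300.9246 cycles


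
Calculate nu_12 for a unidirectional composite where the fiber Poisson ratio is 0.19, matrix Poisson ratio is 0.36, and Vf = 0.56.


nu_12 = nu_f*Vf + nu_m*(1-Vf) = 0.19*0.56 + 0.36*0.44 = 0.2648

0.2648


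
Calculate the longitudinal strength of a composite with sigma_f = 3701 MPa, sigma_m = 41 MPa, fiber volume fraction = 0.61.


sigma_1 = sigma_f*Vf + sigma_m*(1-Vf) = 3701*0.61 + 41*0.39 = 2273.6 MPa

2273.6 MPa


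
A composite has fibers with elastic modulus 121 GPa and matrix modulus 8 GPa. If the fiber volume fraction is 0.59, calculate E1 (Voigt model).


E1 = Ef*Vf + Em*(1-Vf) = 121*0.59 + 8*0.41 = 74.67 GPa

74.67 GPa


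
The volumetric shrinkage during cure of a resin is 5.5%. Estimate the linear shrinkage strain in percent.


Linear shrinkage ≈ vol_shrink/3 = 5.5/3 = 1.833%

1.833%


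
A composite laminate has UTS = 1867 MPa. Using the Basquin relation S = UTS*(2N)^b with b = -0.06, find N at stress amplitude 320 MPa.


N = 0.5 * (S/UTS)^(1/b) = 0.5 * (320/1867)^(1/-0.06) = 2.9211e+12 cycles

2.9211e+12 cycles


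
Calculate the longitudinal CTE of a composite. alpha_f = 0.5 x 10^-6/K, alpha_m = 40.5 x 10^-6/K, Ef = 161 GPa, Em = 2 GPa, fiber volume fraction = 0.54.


E1 = Ef*Vf + Em*(1-Vf) = 87.86
alpha_1 = (alpha_f*Ef*Vf + alpha_m*Em*(1-Vf))/E1 = 0.92 x 10^-6/K

0.92 x 10^-6/K


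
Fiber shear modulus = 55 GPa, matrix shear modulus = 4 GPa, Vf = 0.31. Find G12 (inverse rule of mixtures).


1/G12 = Vf/Gf + (1-Vf)/Gm = 0.31/55 + 0.69/4
G12 = 5.61 GPa

5.61 GPa


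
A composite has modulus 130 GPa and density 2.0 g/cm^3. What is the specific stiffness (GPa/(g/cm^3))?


Specific stiffness = E/rho = 130/2.0 = 65.0 GPa/(g/cm^3)

65.0 GPa/(g/cm^3)


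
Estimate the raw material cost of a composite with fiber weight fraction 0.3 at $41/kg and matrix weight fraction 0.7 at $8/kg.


Cost = cost_f*Wf + cost_m*Wm = 41*0.3 + 8*0.7 = $17.9/kg

$17.9/kg


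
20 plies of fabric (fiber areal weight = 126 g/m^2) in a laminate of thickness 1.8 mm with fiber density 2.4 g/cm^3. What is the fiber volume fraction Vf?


Vf = n * FAW / (rho_f * h * 1000) = 20 * 126 / (2.4 * 1.8 * 1000) = 0.5833

0.5833


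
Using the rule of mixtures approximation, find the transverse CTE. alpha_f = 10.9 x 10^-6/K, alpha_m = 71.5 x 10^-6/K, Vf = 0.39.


alpha_2 = alpha_f*Vf + alpha_m*(1-Vf) = 10.9*0.39 + 71.5*0.61 = 47.9 x 10^-6/K

47.9 x 10^-6/K


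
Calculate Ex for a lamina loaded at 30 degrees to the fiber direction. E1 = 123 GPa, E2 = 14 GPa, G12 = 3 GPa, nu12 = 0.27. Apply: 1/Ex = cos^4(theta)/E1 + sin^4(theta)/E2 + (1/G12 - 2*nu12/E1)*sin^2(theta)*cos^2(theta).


cos^4(30) = 0.5625, sin^4(30) = 0.0625, sin^2(30)*cos^2(30) = 0.1875
1/G12 - 2*nu12/E1 = 1/3 - 2*0.27/123 = 0.328943 GPa^-1
1/Ex = 0.5625/123 + 0.0625/14 + 0.328943*0.1875 = 0.0707143 GPa^-1
Ex = 14.14 GPa

14.14 GPa


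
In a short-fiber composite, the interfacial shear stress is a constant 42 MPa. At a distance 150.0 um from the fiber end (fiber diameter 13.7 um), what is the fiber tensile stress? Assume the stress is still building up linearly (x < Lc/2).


Force balance: sigma_f * (pi*d^2/4) = tau * (pi*d) * x  ->  sigma_f = 4 * tau * x / d
sigma_f = 4 * 42 * 150.0 / 13.7 = 1839.4 MPa

1839.4 MPa


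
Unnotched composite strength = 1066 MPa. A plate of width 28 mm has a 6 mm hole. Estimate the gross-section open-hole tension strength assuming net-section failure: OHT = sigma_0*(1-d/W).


OHT = sigma_0*(1-d/W) = 1066*(1-6/28) = 837.6 MPa

837.6 MPa


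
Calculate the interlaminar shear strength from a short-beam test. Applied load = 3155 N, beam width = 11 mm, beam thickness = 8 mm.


ILSS = 3F/(4bh) = 3*3155/(4*11*8) = 26.89 MPa

26.89 MPa


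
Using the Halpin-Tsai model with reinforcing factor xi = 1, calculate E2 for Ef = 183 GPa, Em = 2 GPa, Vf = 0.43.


eta = (Ef/Em - 1)/(Ef/Em + xi) = (91.5 - 1)/(91.5 + 1) = 0.9784
E2 = Em*(1+xi*eta*Vf)/(1-eta*Vf) = 4.9 GPa

4.9 GPa


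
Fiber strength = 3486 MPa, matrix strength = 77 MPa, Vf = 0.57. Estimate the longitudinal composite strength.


sigma_1 = sigma_f*Vf + sigma_m*(1-Vf) = 3486*0.57 + 77*0.43 = 2020.1 MPa

2020.1 MPa


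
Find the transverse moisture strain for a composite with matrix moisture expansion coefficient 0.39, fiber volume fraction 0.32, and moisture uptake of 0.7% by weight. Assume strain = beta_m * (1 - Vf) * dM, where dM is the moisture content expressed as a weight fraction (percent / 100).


dM = 0.7/100 = 0.007
strain = beta_m * (1-Vf) * dM = 0.39 * 0.68 * 0.007 = 0.0018564

0.0018564


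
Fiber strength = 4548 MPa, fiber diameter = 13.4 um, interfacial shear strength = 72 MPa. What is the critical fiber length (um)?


Lc = sigma_f * d / (2 * tau_i) = 4548 * 13.4 / (2 * 72) = 423.2 um

423.2 um


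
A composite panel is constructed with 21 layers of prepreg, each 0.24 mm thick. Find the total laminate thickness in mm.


h = n * t_ply = 21 * 0.24 = 5.04 mm

5.04 mm


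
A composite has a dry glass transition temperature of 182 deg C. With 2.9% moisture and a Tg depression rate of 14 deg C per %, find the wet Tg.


Tg_wet = Tg_dry - k*moisture = 182 - 14*2.9 = 141.4 deg C

141.4 deg C


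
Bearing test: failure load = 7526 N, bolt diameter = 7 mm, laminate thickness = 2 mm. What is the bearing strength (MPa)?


sigma_br = F/(d*h) = 7526/(7*2) = 537.6 MPa

537.6 MPa


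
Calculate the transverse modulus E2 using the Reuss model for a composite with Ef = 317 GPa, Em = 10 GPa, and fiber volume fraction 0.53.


1/E2 = Vf/Ef + (1-Vf)/Em = 0.53/317 + 0.47/10
E2 = 20.55 GPa

20.55 GPa


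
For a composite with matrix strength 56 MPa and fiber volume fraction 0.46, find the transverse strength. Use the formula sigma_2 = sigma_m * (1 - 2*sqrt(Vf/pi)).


factor = 1 - 2*sqrt(0.46/pi) = 0.2347
sigma_2 = 56 * 0.2347 = 13.14 MPa

13.14 MPa


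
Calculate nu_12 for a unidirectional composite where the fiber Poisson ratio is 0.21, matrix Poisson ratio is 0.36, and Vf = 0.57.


nu_12 = nu_f*Vf + nu_m*(1-Vf) = 0.21*0.57 + 0.36*0.43 = 0.2745

0.2745


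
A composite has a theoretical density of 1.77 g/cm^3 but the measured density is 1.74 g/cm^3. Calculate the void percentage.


Void% = (rho_theo - rho_actual)/rho_theo * 100 = (1.77 - 1.74)/1.77 * 100 = 1.69%

1.69%


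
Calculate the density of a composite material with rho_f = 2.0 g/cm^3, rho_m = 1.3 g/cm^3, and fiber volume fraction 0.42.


rho_c = rho_f*Vf + rho_m*(1-Vf) = 2.0*0.42 + 1.3*0.58 = 1.594 g/cm^3

1.594 g/cm^3


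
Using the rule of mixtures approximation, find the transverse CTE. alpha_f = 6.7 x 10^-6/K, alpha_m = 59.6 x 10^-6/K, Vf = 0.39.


alpha_2 = alpha_f*Vf + alpha_m*(1-Vf) = 6.7*0.39 + 59.6*0.61 = 39.0 x 10^-6/K

39.0 x 10^-6/K


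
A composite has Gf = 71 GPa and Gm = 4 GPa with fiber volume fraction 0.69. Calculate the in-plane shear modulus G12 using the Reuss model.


1/G12 = Vf/Gf + (1-Vf)/Gm = 0.69/71 + 0.31/4
G12 = 11.47 GPa

11.47 GPa


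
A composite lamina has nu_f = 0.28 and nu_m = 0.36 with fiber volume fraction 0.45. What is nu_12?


nu_12 = nu_f*Vf + nu_m*(1-Vf) = 0.28*0.45 + 0.36*0.55 = 0.324

0.324


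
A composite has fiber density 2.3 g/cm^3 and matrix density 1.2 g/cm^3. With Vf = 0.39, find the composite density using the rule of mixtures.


rho_c = rho_f*Vf + rho_m*(1-Vf) = 2.3*0.39 + 1.2*0.61 = 1.629 g/cm^3

1.629 g/cm^3


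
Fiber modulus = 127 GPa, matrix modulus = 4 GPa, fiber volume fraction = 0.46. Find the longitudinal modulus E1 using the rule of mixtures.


E1 = Ef*Vf + Em*(1-Vf) = 127*0.46 + 4*0.54 = 60.58 GPa

60.58 GPa


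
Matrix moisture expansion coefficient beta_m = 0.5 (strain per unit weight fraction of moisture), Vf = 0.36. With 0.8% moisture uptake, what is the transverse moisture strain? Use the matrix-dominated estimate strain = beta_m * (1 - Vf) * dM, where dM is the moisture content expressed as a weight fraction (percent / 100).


dM = 0.8/100 = 0.008
strain = beta_m * (1-Vf) * dM = 0.5 * 0.64 * 0.008 = 0.00256

0.00256
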